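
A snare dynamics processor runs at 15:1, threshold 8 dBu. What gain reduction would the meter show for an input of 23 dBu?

14 dB

Overshoot = 23 − 8 = 15 dB.
After 15:1 compression the overshoot becomes 15/15 = 1 dB.
So the signal is attenuated by 15 − 1 = 14 dB.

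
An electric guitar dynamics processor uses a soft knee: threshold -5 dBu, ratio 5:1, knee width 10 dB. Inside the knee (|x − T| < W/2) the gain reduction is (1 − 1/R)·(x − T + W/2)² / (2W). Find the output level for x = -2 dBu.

-4.56 dBu

x − T + W/2 = -2 − (-5) + 5 = 8.
GR = (1 − 1/5) × 8² / 20 = 0.8 × 64 / 20 = 2.56 dB.
Output = -2 − 2.56 = -4.56 dBu.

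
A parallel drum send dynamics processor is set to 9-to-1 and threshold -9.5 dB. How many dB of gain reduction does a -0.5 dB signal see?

8 dB

-0.5 dB exceeds the threshold by 9 dB.
A 9:1 ratio leaves 1 dB of that excess.
So the signal is attenuated by 9 − 1 = 8 dB.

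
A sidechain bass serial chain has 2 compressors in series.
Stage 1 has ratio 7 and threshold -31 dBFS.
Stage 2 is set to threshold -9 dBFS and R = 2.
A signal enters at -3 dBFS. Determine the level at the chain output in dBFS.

-27 dBFS

Stage 1: 28 dB above -31 dBFS, reduced 7:1 to 4 dB above → -27 dBFS.
Stage 2: -27 dBFS ≤ -9 dBFS, so stage 2 doesn't engage; output -27 dBFS.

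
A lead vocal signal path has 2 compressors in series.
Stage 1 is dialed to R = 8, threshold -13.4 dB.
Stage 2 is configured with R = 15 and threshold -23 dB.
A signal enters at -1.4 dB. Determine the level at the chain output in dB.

-22.26 dB

Stage 1: 12 dB above -13.4 dB, reduced 8:1 to 1.5 dB above → -11.9 dB.
Stage 2: -11.9 dB is 11.1 dB over -23 dB; at 15:1 that becomes 0.74 dB over, giving -22.26 dB.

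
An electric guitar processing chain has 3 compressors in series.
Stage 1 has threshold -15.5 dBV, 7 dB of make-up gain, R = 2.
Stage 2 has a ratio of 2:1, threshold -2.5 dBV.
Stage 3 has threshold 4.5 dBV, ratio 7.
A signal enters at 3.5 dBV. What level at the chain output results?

Stage 1: 19 dB above -15.5 dBV, reduced 2:1 to 9.5 dB above → -6 dBV; +7 dB make-up → 1 dBV.
Stage 2: 1 dBV is 3.5 dB over -2.5 dBV; at 2:1 that becomes 1.75 dB over, giving -0.75 dBV.
Stage 3: -0.75 dBV ≤ 4.5 dBV, so stage 3 doesn't engage; output -0.75 dBV.

-0.75 dBV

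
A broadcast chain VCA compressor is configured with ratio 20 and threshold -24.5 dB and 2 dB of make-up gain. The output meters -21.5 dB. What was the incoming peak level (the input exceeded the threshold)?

-4.5 dB

Before make-up, the level was -21.5 − 2 = -23.5 dB.
Post-compression overshoot = -23.5 − (-24.5) = 1 dB.
Undo the ratio: input overshoot = 1 × 20 = 20 dB, giving input = -4.5 dB.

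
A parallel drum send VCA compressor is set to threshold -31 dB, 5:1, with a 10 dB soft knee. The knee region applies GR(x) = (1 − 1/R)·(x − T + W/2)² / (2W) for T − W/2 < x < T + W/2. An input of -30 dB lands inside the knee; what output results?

x − T + W/2 = -30 − (-31) + 5 = 6.
GR = (1 − 1/5) × 6² / 20 = 0.8 × 36 / 20 = 1.44 dB.
Output = -30 − 1.44 = -31.44 dB.

-31.44 dB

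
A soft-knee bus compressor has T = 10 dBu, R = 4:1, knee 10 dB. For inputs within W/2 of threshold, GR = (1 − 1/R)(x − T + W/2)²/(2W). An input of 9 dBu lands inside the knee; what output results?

8.4 dBu

x − T + W/2 = 9 − 10 + 5 = 4.
GR = (1 − 1/4) × 4² / 20 = 0.75 × 16 / 20 = 0.6 dB.
Output = 9 − 0.6 = 8.4 dBu.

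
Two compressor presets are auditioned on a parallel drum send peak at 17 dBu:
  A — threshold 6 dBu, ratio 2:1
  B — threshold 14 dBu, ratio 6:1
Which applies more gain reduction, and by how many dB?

A, by 3 dB

A: 11 dB over, compressed to 5.5 dB over, so 5.5 dB of GR.
B: 3 dB over, compressed to 0.5 dB over, so 2.5 dB of GR.
A applies 3 dB more gain reduction.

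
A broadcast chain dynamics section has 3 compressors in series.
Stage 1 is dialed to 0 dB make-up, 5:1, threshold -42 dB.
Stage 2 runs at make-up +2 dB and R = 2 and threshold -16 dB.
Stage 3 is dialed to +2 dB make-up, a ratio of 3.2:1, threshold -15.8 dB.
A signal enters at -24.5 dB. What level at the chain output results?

-34.5 dB

Stage 1: -24.5 dB is 17.5 dB over -42 dB; at 5:1 that becomes 3.5 dB over, giving -38.5 dB.
Stage 2: -38.5 dB ≤ -16 dB, so stage 2 doesn't engage; make-up brings it to -36.5 dB.
Stage 3: -36.5 dB ≤ -15.8 dB, so stage 3 doesn't engage; make-up brings it to -34.5 dB.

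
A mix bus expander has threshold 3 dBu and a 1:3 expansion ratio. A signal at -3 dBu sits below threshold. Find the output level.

-15 dBu

Undershoot = 3 − (-3) = 6 dB.
At 1:3, that expands to 18 dB under threshold.
Output = 3 − 18 = -15 dBu.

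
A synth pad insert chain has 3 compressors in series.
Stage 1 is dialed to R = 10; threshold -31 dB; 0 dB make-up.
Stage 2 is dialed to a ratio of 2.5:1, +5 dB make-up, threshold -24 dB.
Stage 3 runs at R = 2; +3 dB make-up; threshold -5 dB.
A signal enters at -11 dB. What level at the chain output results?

Stage 1: -11 dB is 20 dB over -31 dB; at 10:1 that becomes 2 dB over, giving -29 dB.
Stage 2: -29 dB ≤ -24 dB, so stage 2 doesn't engage; make-up brings it to -24 dB.
Stage 3: below threshold (-24 ≤ -5); passes unchanged; make-up brings it to -21 dB.

-21 dB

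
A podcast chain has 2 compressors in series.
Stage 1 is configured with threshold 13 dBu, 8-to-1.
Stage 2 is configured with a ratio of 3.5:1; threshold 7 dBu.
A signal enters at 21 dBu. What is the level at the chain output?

Stage 1: 8 dB above 13 dBu, reduced 8:1 to 1 dB above → 14 dBu.
Stage 2: 14 dBu is 7 dB over 7 dBu; at 3.5:1 that becomes 2 dB over, giving 9 dBu.

9 dBu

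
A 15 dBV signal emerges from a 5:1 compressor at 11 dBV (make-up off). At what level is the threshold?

Gain reduction = 15 − 11 = 4 dB; output overshoot = GR / (R − 1) = 4 / 4 = 1 dB.
Threshold = output − output overshoot = 11 − 1 = 10 dBV.

10 dBV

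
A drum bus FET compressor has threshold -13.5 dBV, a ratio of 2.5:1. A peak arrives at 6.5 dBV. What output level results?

-5.5 dBV

Overshoot: 6.5 − (-13.5) = 20 dB.
At 2.5:1 the overshoot is divided by 2.5, leaving 8 dB above threshold.
So the level is -13.5 + 8 = -5.5 dBV.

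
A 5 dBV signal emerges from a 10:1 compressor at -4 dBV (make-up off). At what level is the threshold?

-5 dBV

Input is 10 dB above T (since output overshoot × R = input overshoot: (-4 − T)·10 = 5 − T gives T = -5 dBV).
Check: -5 + (5 − (-5))/10 = -5 + 1 = -4 dBV. ✓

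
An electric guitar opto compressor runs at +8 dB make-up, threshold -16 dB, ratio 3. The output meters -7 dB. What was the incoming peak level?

Remove make-up: -7 − 8 = -15 dB.
The compressed level sits -15 − (-16) = 1 dB over threshold.
Before 3:1 compression the overshoot was 1 × 3 = 3 dB, so input = -16 + 3 = -13 dB.

-13 dB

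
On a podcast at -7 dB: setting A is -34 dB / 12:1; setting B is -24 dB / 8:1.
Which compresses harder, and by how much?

A, by 9.875 dB

A: 27 dB over, compressed to 2.25 dB over, so 24.75 dB of GR.
B: 17 dB over, compressed to 2.125 dB over, so 14.875 dB of GR.
A reduces 9.875 dB more.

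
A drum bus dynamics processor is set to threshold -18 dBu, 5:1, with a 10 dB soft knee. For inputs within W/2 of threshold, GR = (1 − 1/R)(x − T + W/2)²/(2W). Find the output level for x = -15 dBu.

-17.56 dBu

x − T + W/2 = -15 − (-18) + 5 = 8.
GR = (1 − 1/5) × 8² / 20 = 0.8 × 64 / 20 = 2.56 dB.
Output = -15 − 2.56 = -17.56 dBu.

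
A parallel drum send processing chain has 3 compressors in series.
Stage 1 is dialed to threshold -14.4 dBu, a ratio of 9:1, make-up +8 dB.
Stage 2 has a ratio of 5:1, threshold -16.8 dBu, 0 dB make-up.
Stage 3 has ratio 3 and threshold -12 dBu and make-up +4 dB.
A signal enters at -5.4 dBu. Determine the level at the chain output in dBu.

-10.52 dBu

Stage 1: -5.4 dBu is 9 dB over -14.4 dBu; at 9:1 that becomes 1 dB over, giving -13.4 dBu; +8 dB make-up → -5.4 dBu.
Stage 2: overshoot 11.4 dB → 11.4/5 = 2.28 dB → -14.52 dBu.
Stage 3: -14.52 dBu is at or below the -12 dBu threshold — no compression; make-up brings it to -10.52 dBu.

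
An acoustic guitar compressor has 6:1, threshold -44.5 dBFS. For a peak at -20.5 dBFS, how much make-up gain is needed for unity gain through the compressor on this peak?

The peak compresses to -44.5 + 24/6 = -40.5 dBFS.
To reach -20.5 dBFS requires -20.5 − (-40.5) = 20 dB of make-up.

20 dB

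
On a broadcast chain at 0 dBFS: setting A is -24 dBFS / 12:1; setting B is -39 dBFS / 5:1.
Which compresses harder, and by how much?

B, by 9.2 dB

A: GR = 24 − 24/12 = 22 dB.
B: GR = 39 − 39/5 = 31.2 dB.
B reduces 9.2 dB more.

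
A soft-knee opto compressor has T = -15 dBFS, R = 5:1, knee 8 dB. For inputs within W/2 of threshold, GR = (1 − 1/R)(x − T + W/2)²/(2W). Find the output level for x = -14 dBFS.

-15.25 dBFS

x − T + W/2 = -14 − (-15) + 4 = 5.
GR = (1 − 1/5) × 5² / 16 = 0.8 × 25 / 16 = 1.25 dB.
Output = -14 − 1.25 = -15.25 dBFS.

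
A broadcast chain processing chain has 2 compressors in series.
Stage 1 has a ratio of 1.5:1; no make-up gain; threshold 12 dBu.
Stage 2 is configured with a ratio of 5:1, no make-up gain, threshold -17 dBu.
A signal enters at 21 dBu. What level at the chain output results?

-10 dBu

Stage 1: overshoot 9 dB → 9/1.5 = 6 dB → 18 dBu.
Stage 2: 35 dB above -17 dBu, reduced 5:1 to 7 dB above → -10 dBu.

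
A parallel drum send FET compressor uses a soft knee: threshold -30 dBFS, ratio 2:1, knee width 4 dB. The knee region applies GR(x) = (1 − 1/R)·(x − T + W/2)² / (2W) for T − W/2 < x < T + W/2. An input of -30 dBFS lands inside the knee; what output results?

x − T + W/2 = -30 − (-30) + 2 = 2.
GR = (1 − 1/2) × 2² / 8 = 0.5 × 4 / 8 = 0.25 dB.
Output = -30 − 0.25 = -30.25 dBFS.

-30.25 dBFS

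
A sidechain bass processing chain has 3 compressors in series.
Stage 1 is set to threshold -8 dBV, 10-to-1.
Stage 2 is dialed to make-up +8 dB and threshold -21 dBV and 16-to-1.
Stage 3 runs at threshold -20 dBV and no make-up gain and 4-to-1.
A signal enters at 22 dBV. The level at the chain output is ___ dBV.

Stage 1: 30 dB above -8 dBV, reduced 10:1 to 3 dB above → -5 dBV.
Stage 2: overshoot 16 dB → 16/16 = 1 dB → -20 dBV; +8 dB make-up → -12 dBV.
Stage 3: -12 dBV is 8 dB over -20 dBV; at 4:1 that becomes 2 dB over, giving -18 dBV.

-18 dBV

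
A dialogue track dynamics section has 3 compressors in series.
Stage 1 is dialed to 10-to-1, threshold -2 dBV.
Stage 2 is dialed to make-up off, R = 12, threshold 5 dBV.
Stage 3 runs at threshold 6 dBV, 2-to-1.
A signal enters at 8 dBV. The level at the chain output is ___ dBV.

Stage 1: 10 dB above -2 dBV, reduced 10:1 to 1 dB above → -1 dBV.
Stage 2: -1 dBV is at or below the 5 dBV threshold — no compression; output -1 dBV.
Stage 3: -1 dBV is at or below the 6 dBV threshold — no compression; output -1 dBV.

-1 dBV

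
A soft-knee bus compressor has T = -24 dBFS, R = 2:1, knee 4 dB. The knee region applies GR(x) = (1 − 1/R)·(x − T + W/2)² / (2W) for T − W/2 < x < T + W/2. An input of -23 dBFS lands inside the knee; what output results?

-23.5625 dBFS

x − T + W/2 = -23 − (-24) + 2 = 3.
GR = (1 − 1/2) × 3² / 8 = 0.5 × 9 / 8 = 0.5625 dB.
Output = -23 − 0.5625 = -23.5625 dBFS.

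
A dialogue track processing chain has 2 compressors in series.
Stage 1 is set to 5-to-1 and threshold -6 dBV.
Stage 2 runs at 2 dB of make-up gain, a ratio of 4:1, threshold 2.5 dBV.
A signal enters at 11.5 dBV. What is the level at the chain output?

Stage 1: 17.5 dB above -6 dBV, reduced 5:1 to 3.5 dB above → -2.5 dBV.
Stage 2: -2.5 dBV is at or below the 2.5 dBV threshold — no compression; make-up brings it to -0.5 dBV.

-0.5 dBV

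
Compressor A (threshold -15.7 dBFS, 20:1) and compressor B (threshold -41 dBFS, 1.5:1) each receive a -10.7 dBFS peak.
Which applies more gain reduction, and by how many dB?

A: GR = 5 − 5/20 = 4.75 dB.
B: GR = 30.3 − 30.3/1.5 = 10.1 dB.
B reduces 5.35 dB more.

B, by 5.35 dB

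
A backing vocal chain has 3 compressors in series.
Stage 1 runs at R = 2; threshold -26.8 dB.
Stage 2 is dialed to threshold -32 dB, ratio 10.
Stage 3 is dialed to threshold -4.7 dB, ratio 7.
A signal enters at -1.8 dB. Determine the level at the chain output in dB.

-30.23 dB

Stage 1: overshoot 25 dB → 25/2 = 12.5 dB → -14.3 dB.
Stage 2: 17.7 dB above -32 dB, reduced 10:1 to 1.77 dB above → -30.23 dB.
Stage 3: -30.23 dB is at or below the -4.7 dB threshold — no compression; output -30.23 dB.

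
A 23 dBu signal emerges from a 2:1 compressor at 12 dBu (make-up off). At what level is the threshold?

1 dBu

Input is 22 dB above T (since output overshoot × R = input overshoot: (12 − T)·2 = 23 − T gives T = 1 dBu).
Check: 1 + (23 − 1)/2 = 1 + 11 = 12 dBu. ✓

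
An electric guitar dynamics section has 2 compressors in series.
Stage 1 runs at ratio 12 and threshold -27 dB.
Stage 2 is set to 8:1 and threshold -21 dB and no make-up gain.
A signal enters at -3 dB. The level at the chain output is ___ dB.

-25 dB

Stage 1: overshoot 24 dB → 24/12 = 2 dB → -25 dB.
Stage 2: -25 dB is at or below the -21 dB threshold — no compression; output -25 dB.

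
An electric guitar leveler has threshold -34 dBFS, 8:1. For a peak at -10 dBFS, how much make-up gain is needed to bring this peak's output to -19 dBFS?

Overshoot 24 dB → 24/8 = 3 dB after compression, so the compressed level is -34 + 3 = -31 dBFS.
Make-up = target − compressed = -19 − (-31) = 12 dB.

12 dB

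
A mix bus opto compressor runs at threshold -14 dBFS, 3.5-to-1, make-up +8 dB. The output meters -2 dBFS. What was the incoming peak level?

0 dBFS

Stripping the +8 dB make-up gives -10 dBFS at the gain stage.
Post-compression overshoot = -10 − (-14) = 4 dB.
Undo the ratio: input overshoot = 4 × 3.5 = 14 dB, giving input = 0 dBFS.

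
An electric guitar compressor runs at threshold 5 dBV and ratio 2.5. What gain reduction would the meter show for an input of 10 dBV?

3 dB

10 dBV exceeds the threshold by 5 dB.
After 2.5:1 compression the overshoot becomes 5/2.5 = 2 dB.
GR = overshoot in − overshoot out = 5 − 2 = 3 dB.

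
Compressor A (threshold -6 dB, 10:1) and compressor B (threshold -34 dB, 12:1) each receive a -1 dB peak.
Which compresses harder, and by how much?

A: overshoot 5 dB → output overshoot 0.5 dB → GR 4.5 dB.
B: overshoot 33 dB → output overshoot 2.75 dB → GR 30.25 dB.
B reduces 25.75 dB more.

B, by 25.75 dB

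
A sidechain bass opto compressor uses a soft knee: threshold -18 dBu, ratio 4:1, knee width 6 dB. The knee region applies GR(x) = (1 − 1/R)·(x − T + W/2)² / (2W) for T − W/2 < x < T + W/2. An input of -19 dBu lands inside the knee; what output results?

x − T + W/2 = -19 − (-18) + 3 = 2.
GR = (1 − 1/4) × 2² / 12 = 0.75 × 4 / 12 = 0.25 dB.
Output = -19 − 0.25 = -19.25 dBu.

-19.25 dBu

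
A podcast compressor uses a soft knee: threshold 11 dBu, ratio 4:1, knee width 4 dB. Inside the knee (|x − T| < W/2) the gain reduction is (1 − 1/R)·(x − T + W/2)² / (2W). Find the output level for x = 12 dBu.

11.15625 dBu

x − T + W/2 = 12 − 11 + 2 = 3.
GR = (1 − 1/4) × 3² / 8 = 0.75 × 9 / 8 = 0.84375 dB.
Output = 12 − 0.84375 = 11.15625 dBu.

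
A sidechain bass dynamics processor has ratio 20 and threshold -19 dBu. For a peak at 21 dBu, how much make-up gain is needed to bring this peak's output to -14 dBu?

Overshoot 40 dB → 40/20 = 2 dB after compression, so the compressed level is -19 + 2 = -17 dBu.
Make-up = target − compressed = -14 − (-17) = 3 dB.

3 dB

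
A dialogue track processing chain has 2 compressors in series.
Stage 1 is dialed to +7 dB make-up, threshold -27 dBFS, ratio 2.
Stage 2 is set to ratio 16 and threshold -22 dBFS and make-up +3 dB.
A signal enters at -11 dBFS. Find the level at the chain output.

-18.375 dBFS

Stage 1: -11 dBFS is 16 dB over -27 dBFS; at 2:1 that becomes 8 dB over, giving -19 dBFS; +7 dB make-up → -12 dBFS.
Stage 2: -12 dBFS is 10 dB over -22 dBFS; at 16:1 that becomes 0.625 dB over, giving -21.375 dBFS; +3 dB make-up → -18.375 dBFS.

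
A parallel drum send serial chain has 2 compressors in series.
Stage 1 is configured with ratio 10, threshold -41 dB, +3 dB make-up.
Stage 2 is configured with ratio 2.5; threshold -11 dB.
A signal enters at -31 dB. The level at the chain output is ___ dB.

Stage 1: overshoot 10 dB → 10/10 = 1 dB → -40 dB; +3 dB make-up → -37 dB.
Stage 2: -37 dB is at or below the -11 dB threshold — no compression; output -37 dB.

-37 dB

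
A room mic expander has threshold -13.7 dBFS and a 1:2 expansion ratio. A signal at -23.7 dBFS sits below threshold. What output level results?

Below threshold, a 1:2 expander applies gain = (2−1)×(T − x) of attenuation.
(2−1) × 10 = 10 dB, so output = -23.7 − 10 = -33.7 dBFS.

-33.7 dBFS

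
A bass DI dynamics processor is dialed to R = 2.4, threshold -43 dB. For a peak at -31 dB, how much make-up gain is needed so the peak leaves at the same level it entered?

Without make-up, output = threshold + overshoot/2.4 = -43 + 5 = -38 dB.
Gap to target: 7 dB.

7 dB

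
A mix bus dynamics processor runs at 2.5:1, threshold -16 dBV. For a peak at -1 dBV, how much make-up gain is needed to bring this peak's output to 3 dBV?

Overshoot 15 dB → 15/2.5 = 6 dB after compression, so the compressed level is -16 + 6 = -10 dBV.
Make-up = target − compressed = 3 − (-10) = 13 dB.

13 dB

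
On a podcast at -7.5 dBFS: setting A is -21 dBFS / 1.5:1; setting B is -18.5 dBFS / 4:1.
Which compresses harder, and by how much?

A: GR = 13.5 − 13.5/1.5 = 4.5 dB.
B: GR = 11 − 11/4 = 8.25 dB.
B applies 3.75 dB more gain reduction.

B, by 3.75 dB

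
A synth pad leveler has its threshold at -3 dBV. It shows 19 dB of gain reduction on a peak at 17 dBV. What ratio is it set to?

Input overshoot = 17 − (-3) = 20 dB.
Output overshoot = 20 − 19 = 1 dB.
Ratio = input overshoot / output overshoot = 20 / 1 = 20.

20:1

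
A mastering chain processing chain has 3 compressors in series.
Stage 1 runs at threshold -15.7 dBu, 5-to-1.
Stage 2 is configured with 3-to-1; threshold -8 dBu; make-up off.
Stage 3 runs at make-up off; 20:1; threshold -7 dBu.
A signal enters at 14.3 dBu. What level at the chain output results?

-9.7 dBu

Stage 1: overshoot 30 dB → 30/5 = 6 dB → -9.7 dBu.
Stage 2: -9.7 dBu is at or below the -8 dBu threshold — no compression; output -9.7 dBu.
Stage 3: -9.7 dBu ≤ -7 dBu, so stage 3 doesn't engage; output -9.7 dBu.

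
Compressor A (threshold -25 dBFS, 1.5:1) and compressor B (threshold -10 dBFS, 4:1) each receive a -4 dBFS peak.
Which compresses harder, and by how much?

A: 21 dB over, compressed to 14 dB over, so 7 dB of GR.
B: 6 dB over, compressed to 1.5 dB over, so 4.5 dB of GR.
A reduces 2.5 dB more.

A, by 2.5 dB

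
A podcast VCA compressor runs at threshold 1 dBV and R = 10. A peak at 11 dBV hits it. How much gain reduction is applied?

11 dBV exceeds the threshold by 10 dB.
A 10:1 ratio leaves 1 dB of that excess.
Gain reduction = 10 − 1 = 9 dB.

9 dB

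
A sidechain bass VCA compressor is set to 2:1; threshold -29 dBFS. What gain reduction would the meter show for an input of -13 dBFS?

8 dB

Overshoot = -13 − (-29) = 16 dB.
A 2:1 ratio leaves 8 dB of that excess.
So the signal is attenuated by 16 − 8 = 8 dB.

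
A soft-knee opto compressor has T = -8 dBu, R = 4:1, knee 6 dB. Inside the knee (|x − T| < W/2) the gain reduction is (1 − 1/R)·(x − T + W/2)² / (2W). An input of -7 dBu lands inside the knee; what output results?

x − T + W/2 = -7 − (-8) + 3 = 4.
GR = (1 − 1/4) × 4² / 12 = 0.75 × 16 / 12 = 1 dB.
Output = -7 − 1 = -8 dBu.

-8 dBu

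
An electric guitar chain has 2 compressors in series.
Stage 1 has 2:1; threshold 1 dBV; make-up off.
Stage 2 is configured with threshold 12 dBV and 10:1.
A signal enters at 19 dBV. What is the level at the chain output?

Stage 1: 19 dBV is 18 dB over 1 dBV; at 2:1 that becomes 9 dB over, giving 10 dBV.
Stage 2: 10 dBV ≤ 12 dBV, so stage 2 doesn't engage; output 10 dBV.

10 dBV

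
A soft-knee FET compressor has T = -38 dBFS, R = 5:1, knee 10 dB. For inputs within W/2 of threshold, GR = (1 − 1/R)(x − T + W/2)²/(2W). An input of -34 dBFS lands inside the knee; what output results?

x − T + W/2 = -34 − (-38) + 5 = 9.
GR = (1 − 1/5) × 9² / 20 = 0.8 × 81 / 20 = 3.24 dB.
Output = -34 − 3.24 = -37.24 dBFS.

-37.24 dBFS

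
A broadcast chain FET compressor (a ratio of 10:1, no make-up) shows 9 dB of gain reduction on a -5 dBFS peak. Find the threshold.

Let T be the threshold. Output overshoot = (input overshoot)/R, so -14 − T = (-5 − T)/10.
10·(-14 − T) = -5 − T → 9·T = -140 − (-5) = -135.
T = -135/9 = -15 dBFS.

-15 dBFS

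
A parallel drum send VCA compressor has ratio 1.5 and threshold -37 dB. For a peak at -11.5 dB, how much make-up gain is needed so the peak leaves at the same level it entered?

8.5 dB

The peak compresses to -37 + 25.5/1.5 = -20 dB.
To reach -11.5 dB requires -11.5 − (-20) = 8.5 dB of make-up.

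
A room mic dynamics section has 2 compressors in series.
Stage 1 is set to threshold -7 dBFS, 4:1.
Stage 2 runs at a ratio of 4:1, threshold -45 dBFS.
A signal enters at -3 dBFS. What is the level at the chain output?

-35.25 dBFS

Stage 1: 4 dB above -7 dBFS, reduced 4:1 to 1 dB above → -6 dBFS.
Stage 2: 39 dB above -45 dBFS, reduced 4:1 to 9.75 dB above → -35.25 dBFS.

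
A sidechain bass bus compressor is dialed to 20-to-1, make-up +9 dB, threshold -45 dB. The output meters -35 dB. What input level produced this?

Remove make-up: -35 − 9 = -44 dB.
That's 1 dB above the -45 dB threshold.
Undo the ratio: input overshoot = 1 × 20 = 20 dB, giving input = -25 dB.

-25 dB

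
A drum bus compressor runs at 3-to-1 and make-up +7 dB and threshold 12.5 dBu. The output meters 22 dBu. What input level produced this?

Remove make-up: 22 − 7 = 15 dBu.
Post-compression overshoot = 15 − 12.5 = 2.5 dB.
Input overshoot = R × output overshoot = 7.5 dB → input = 12.5 + 7.5 = 20 dBu.

20 dBu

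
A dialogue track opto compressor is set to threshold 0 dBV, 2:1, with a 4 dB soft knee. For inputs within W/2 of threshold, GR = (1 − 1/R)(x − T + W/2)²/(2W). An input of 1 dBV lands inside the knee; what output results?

0.4375 dBV

x − T + W/2 = 1 − 0 + 2 = 3.
GR = (1 − 1/2) × 3² / 8 = 0.5 × 9 / 8 = 0.5625 dB.
Output = 1 − 0.5625 = 0.4375 dBV.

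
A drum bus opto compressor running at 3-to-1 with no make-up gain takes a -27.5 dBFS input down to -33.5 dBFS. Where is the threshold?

-36.5 dBFS

Gain reduction = -27.5 − (-33.5) = 6 dB; output overshoot = GR / (R − 1) = 6 / 2 = 3 dB.
Threshold = output − output overshoot = -33.5 − 3 = -36.5 dBFS.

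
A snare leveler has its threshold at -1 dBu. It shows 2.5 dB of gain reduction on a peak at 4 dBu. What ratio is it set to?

Input overshoot = 4 − (-1) = 5 dB.
Output overshoot = 5 − 2.5 = 2.5 dB.
Ratio = input overshoot / output overshoot = 5 / 2.5 = 2.

2:1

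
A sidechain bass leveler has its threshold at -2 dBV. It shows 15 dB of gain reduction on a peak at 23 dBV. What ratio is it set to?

2.5:1

Input overshoot = 23 − (-2) = 25 dB.
Output overshoot = 25 − 15 = 10 dB.
Ratio = input overshoot / output overshoot = 25 / 10 = 2.5.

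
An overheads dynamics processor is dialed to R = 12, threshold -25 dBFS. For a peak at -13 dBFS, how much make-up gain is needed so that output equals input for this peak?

11 dB

The peak compresses to -25 + 12/12 = -24 dBFS.
To reach -13 dBFS requires -13 − (-24) = 11 dB of make-up.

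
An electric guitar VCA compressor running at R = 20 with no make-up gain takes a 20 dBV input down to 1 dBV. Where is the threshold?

Let T be the threshold. Output overshoot = (input overshoot)/R, so 1 − T = (20 − T)/20.
20·(1 − T) = 20 − T → 19·T = 20 − 20 = 0.
T = 0/19 = 0 dBV.

0 dBV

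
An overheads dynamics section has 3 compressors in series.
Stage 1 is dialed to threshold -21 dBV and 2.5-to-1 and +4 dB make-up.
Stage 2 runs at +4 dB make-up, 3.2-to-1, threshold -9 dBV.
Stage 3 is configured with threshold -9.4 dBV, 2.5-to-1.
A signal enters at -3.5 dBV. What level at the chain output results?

-8.04 dBV

Stage 1: 17.5 dB above -21 dBV, reduced 2.5:1 to 7 dB above → -14 dBV; +4 dB make-up → -10 dBV.
Stage 2: -10 dBV is at or below the -9 dBV threshold — no compression; make-up brings it to -6 dBV.
Stage 3: -6 dBV is 3.4 dB over -9.4 dBV; at 2.5:1 that becomes 1.36 dB over, giving -8.04 dBV.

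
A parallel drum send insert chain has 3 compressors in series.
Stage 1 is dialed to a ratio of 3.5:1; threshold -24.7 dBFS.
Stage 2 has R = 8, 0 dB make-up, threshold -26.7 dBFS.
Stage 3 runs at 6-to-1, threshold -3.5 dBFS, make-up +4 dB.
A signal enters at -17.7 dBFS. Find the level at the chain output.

Stage 1: 7 dB above -24.7 dBFS, reduced 3.5:1 to 2 dB above → -22.7 dBFS.
Stage 2: 4 dB above -26.7 dBFS, reduced 8:1 to 0.5 dB above → -26.2 dBFS.
Stage 3: -26.2 dBFS is at or below the -3.5 dBFS threshold — no compression; make-up brings it to -22.2 dBFS.

-22.2 dBFS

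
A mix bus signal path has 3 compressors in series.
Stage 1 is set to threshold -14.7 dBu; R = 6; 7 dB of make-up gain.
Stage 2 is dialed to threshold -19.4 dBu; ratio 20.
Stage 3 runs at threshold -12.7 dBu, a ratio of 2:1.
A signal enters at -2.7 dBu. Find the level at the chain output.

-18.715 dBu

Stage 1: 12 dB above -14.7 dBu, reduced 6:1 to 2 dB above → -12.7 dBu; +7 dB make-up → -5.7 dBu.
Stage 2: 13.7 dB above -19.4 dBu, reduced 20:1 to 0.685 dB above → -18.715 dBu.
Stage 3: -18.715 dBu ≤ -12.7 dBu, so stage 3 doesn't engage; output -18.715 dBu.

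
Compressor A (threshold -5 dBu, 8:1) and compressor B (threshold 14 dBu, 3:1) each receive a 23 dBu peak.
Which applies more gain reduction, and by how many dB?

A: 28 dB over, compressed to 3.5 dB over, so 24.5 dB of GR.
B: 9 dB over, compressed to 3 dB over, so 6 dB of GR.
Difference: 18.5 dB in favour of A.

A, by 18.5 dB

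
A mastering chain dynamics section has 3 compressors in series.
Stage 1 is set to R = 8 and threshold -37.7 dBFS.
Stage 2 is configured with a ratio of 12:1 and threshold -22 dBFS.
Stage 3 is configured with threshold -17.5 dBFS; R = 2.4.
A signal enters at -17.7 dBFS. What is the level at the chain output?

Stage 1: -17.7 dBFS is 20 dB over -37.7 dBFS; at 8:1 that becomes 2.5 dB over, giving -35.2 dBFS.
Stage 2: -35.2 dBFS ≤ -22 dBFS, so stage 2 doesn't engage; output -35.2 dBFS.
Stage 3: -35.2 dBFS is at or below the -17.5 dBFS threshold — no compression; output -35.2 dBFS.

-35.2 dBFS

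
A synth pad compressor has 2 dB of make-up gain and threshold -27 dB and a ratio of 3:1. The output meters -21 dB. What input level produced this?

Stripping the +2 dB make-up gives -23 dB at the gain stage.
Post-compression overshoot = -23 − (-27) = 4 dB.
Before 3:1 compression the overshoot was 4 × 3 = 12 dB, so input = -27 + 12 = -15 dB.

-15 dB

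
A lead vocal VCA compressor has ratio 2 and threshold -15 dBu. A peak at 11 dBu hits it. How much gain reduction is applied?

13 dB

Overshoot = 11 − (-15) = 26 dB.
After 2:1 compression the overshoot becomes 26/2 = 13 dB.
So the signal is attenuated by 26 − 13 = 13 dB.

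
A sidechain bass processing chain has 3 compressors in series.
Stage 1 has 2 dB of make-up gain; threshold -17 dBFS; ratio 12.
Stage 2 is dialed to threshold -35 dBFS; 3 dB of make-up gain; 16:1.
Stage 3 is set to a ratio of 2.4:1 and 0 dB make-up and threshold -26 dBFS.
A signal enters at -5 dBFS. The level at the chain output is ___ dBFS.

Stage 1: overshoot 12 dB → 12/12 = 1 dB → -16 dBFS; +2 dB make-up → -14 dBFS.
Stage 2: overshoot 21 dB → 21/16 = 1.3125 dB → -33.6875 dBFS; +3 dB make-up → -30.6875 dBFS.
Stage 3: -30.6875 dBFS ≤ -26 dBFS, so stage 3 doesn't engage; output -30.6875 dBFS.

-30.6875 dBFS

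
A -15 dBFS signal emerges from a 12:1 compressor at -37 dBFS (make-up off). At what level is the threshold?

-39 dBFS

Input is 24 dB above T (since output overshoot × R = input overshoot: (-37 − T)·12 = -15 − T gives T = -39 dBFS).
Check: -39 + (-15 − (-39))/12 = -39 + 2 = -37 dBFS. ✓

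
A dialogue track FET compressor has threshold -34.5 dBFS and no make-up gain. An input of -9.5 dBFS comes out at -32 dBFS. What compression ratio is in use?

Input overshoot = -9.5 − (-34.5) = 25 dB; output overshoot = -32 − (-34.5) = 2.5 dB.
Ratio = 25 / 2.5 = 10.

10:1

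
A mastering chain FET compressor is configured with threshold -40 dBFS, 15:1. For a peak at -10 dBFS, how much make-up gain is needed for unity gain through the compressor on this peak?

Without make-up, output = threshold + overshoot/15 = -40 + 2 = -38 dBFS.
Gap to target: 28 dB.

28 dB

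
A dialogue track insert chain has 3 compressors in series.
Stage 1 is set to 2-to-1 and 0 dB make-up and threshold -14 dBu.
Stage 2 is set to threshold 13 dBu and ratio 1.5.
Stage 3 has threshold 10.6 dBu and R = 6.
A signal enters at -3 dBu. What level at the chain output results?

-8.5 dBu

Stage 1: 11 dB above -14 dBu, reduced 2:1 to 5.5 dB above → -8.5 dBu.
Stage 2: -8.5 dBu is at or below the 13 dBu threshold — no compression; output -8.5 dBu.
Stage 3: -8.5 dBu is at or below the 10.6 dBu threshold — no compression; output -8.5 dBu.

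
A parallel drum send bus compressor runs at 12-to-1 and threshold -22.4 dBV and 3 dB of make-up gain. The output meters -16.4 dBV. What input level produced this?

13.6 dBV

Before make-up, the level was -16.4 − 3 = -19.4 dBV.
That's 3 dB above the -22.4 dBV threshold.
Before 12:1 compression the overshoot was 3 × 12 = 36 dB, so input = -22.4 + 36 = 13.6 dBV.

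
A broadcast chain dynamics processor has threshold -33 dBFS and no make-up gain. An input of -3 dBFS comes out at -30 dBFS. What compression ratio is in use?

Input overshoot = -3 − (-33) = 30 dB; output overshoot = -30 − (-33) = 3 dB.
Ratio = 30 / 3 = 10.

10:1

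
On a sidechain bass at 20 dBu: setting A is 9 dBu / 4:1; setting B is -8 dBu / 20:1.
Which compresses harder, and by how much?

B, by 18.35 dB

A: 11 dB over, compressed to 2.75 dB over, so 8.25 dB of GR.
B: 28 dB over, compressed to 1.4 dB over, so 26.6 dB of GR.
B applies 18.35 dB more gain reduction.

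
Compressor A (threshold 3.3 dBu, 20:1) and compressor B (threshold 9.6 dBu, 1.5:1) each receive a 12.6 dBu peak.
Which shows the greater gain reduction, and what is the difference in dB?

A, by 7.835 dB

A: overshoot 9.3 dB → output overshoot 0.465 dB → GR 8.835 dB.
B: overshoot 3 dB → output overshoot 2 dB → GR 1 dB.
Difference: 7.835 dB in favour of A.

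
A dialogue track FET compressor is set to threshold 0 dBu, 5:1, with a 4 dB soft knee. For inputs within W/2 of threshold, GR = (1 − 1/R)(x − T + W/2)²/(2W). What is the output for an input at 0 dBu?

x − T + W/2 = 0 − 0 + 2 = 2.
GR = (1 − 1/5) × 2² / 8 = 0.8 × 4 / 8 = 0.4 dB.
Output = 0 − 0.4 = -0.4 dBu.

-0.4 dBu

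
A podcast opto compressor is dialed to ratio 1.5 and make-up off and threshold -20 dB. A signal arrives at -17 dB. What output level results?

-17 dB sits 3 dB over threshold.
At 1.5:1 the overshoot is divided by 1.5, leaving 2 dB above threshold.
So the level is -20 + 2 = -18 dB.

-18 dB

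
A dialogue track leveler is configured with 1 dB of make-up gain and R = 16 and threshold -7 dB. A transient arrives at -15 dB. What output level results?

-15 dB is 8 dB below the -7 dB threshold, so no gain reduction is applied.
Make-up gain adds 1 dB: -15 + 1 = -14 dB.

-14 dB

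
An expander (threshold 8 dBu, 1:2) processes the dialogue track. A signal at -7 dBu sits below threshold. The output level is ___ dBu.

-22 dBu

Below threshold, a 1:2 expander applies gain = (2−1)×(T − x) of attenuation.
(2−1) × 15 = 15 dB, so output = -7 − 15 = -22 dBu.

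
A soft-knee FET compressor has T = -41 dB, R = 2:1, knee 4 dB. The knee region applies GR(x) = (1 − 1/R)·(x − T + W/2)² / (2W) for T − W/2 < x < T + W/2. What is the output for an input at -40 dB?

x − T + W/2 = -40 − (-41) + 2 = 3.
GR = (1 − 1/2) × 3² / 8 = 0.5 × 9 / 8 = 0.5625 dB.
Output = -40 − 0.5625 = -40.5625 dB.

-40.5625 dB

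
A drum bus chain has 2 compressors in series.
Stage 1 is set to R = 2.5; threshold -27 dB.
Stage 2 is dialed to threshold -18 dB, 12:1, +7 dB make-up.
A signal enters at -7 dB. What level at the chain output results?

-12 dB

Stage 1: 20 dB above -27 dB, reduced 2.5:1 to 8 dB above → -19 dB.
Stage 2: -19 dB is at or below the -18 dB threshold — no compression; make-up brings it to -12 dB.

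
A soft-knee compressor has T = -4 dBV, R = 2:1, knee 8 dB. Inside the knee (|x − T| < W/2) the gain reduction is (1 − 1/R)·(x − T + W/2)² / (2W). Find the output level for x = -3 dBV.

-3.78125 dBV

x − T + W/2 = -3 − (-4) + 4 = 5.
GR = (1 − 1/2) × 5² / 16 = 0.5 × 25 / 16 = 0.78125 dB.
Output = -3 − 0.78125 = -3.78125 dBV.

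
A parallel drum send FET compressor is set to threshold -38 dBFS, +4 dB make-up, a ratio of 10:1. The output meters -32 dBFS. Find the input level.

Remove make-up: -32 − 4 = -36 dBFS.
Post-compression overshoot = -36 − (-38) = 2 dB.
Undo the ratio: input overshoot = 2 × 10 = 20 dB, giving input = -18 dBFS.

-18 dBFS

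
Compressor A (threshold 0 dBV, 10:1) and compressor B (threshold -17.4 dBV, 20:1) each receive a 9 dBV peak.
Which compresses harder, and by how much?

A: 9 dB over, compressed to 0.9 dB over, so 8.1 dB of GR.
B: 26.4 dB over, compressed to 1.32 dB over, so 25.08 dB of GR.
B reduces 16.98 dB more.

B, by 16.98 dB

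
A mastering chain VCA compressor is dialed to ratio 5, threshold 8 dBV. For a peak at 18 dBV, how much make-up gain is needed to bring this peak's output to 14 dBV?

Without make-up, output = threshold + overshoot/5 = 8 + 2 = 10 dBV.
Gap to target: 4 dB.

4 dB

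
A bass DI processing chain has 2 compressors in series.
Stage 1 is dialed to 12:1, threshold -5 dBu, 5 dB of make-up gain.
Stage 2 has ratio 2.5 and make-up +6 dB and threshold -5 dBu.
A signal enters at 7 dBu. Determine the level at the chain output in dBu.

3.4 dBu

Stage 1: overshoot 12 dB → 12/12 = 1 dB → -4 dBu; +5 dB make-up → 1 dBu.
Stage 2: 6 dB above -5 dBu, reduced 2.5:1 to 2.4 dB above → -2.6 dBu; +6 dB make-up → 3.4 dBu.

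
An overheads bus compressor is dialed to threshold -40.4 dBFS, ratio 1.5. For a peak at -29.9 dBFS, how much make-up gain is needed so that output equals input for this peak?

Overshoot 10.5 dB → 10.5/1.5 = 7 dB after compression, so the compressed level is -40.4 + 7 = -33.4 dBFS.
Make-up = target − compressed = -29.9 − (-33.4) = 3.5 dB.

3.5 dB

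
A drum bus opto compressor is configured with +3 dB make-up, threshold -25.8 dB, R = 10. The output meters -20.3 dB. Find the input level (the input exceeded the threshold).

-0.8 dB

Stripping the +3 dB make-up gives -23.3 dB at the gain stage.
The compressed level sits -23.3 − (-25.8) = 2.5 dB over threshold.
Undo the ratio: input overshoot = 2.5 × 10 = 25 dB, giving input = -0.8 dB.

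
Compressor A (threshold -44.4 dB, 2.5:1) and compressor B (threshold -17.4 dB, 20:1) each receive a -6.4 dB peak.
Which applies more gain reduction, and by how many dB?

A: overshoot 38 dB → output overshoot 15.2 dB → GR 22.8 dB.
B: overshoot 11 dB → output overshoot 0.55 dB → GR 10.45 dB.
A applies 12.35 dB more gain reduction.

A, by 12.35 dB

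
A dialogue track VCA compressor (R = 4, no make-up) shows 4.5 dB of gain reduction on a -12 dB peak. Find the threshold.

Input is 6 dB above T (since output overshoot × R = input overshoot: (-16.5 − T)·4 = -12 − T gives T = -18 dB).
Check: -18 + (-12 − (-18))/4 = -18 + 1.5 = -16.5 dB. ✓

-18 dB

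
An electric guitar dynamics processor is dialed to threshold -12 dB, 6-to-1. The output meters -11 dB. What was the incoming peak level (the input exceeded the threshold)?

Post-compression overshoot = -11 − (-12) = 1 dB.
Before 6:1 compression the overshoot was 1 × 6 = 6 dB, so input = -12 + 6 = -6 dB.

-6 dB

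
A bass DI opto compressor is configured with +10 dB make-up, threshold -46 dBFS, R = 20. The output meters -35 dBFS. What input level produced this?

-26 dBFS

Before make-up, the level was -35 − 10 = -45 dBFS.
Post-compression overshoot = -45 − (-46) = 1 dB.
Input overshoot = R × output overshoot = 20 dB → input = -46 + 20 = -26 dBFS.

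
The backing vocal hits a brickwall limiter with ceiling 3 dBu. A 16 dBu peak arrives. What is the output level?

A brickwall limiter is an ∞:1 compressor: any input above the ceiling is clamped to 3 dBu.

3 dBu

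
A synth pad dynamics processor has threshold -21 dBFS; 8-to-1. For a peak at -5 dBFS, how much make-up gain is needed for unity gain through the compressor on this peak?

The peak compresses to -21 + 16/8 = -19 dBFS.
To reach -5 dBFS requires -5 − (-19) = 14 dB of make-up.

14 dB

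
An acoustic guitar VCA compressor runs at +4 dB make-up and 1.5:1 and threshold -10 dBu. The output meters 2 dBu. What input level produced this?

2 dBu

Remove make-up: 2 − 4 = -2 dBu.
Post-compression overshoot = -2 − (-10) = 8 dB.
Before 1.5:1 compression the overshoot was 8 × 1.5 = 12 dB, so input = -10 + 12 = 2 dBu.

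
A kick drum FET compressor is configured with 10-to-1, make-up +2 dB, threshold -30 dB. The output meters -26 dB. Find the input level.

-10 dB

Remove make-up: -26 − 2 = -28 dB.
That's 2 dB above the -30 dB threshold.
Before 10:1 compression the overshoot was 2 × 10 = 20 dB, so input = -30 + 20 = -10 dB.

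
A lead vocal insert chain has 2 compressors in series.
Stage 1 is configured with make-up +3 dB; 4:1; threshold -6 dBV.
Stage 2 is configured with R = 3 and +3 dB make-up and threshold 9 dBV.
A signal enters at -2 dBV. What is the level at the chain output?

Stage 1: overshoot 4 dB → 4/4 = 1 dB → -5 dBV; +3 dB make-up → -2 dBV.
Stage 2: -2 dBV is at or below the 9 dBV threshold — no compression; make-up brings it to 1 dBV.

1 dBV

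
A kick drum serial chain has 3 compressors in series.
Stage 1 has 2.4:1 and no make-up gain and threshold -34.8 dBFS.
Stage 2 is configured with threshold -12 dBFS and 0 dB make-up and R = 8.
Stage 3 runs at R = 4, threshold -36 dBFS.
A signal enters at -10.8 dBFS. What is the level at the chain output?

Stage 1: -10.8 dBFS is 24 dB over -34.8 dBFS; at 2.4:1 that becomes 10 dB over, giving -24.8 dBFS.
Stage 2: -24.8 dBFS ≤ -12 dBFS, so stage 2 doesn't engage; output -24.8 dBFS.
Stage 3: 11.2 dB above -36 dBFS, reduced 4:1 to 2.8 dB above → -33.2 dBFS.

-33.2 dBFS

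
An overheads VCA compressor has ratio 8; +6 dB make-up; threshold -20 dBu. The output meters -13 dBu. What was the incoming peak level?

-12 dBu

Before make-up, the level was -13 − 6 = -19 dBu.
Post-compression overshoot = -19 − (-20) = 1 dB.
Before 8:1 compression the overshoot was 1 × 8 = 8 dB, so input = -20 + 8 = -12 dBu.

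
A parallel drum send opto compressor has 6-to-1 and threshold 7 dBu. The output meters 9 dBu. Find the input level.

Post-compression overshoot = 9 − 7 = 2 dB.
Input overshoot = R × output overshoot = 12 dB → input = 7 + 12 = 19 dBu.

19 dBu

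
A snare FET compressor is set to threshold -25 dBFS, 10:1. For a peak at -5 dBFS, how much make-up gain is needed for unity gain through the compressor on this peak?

18 dB

The peak compresses to -25 + 20/10 = -23 dBFS.
To reach -5 dBFS requires -5 − (-23) = 18 dB of make-up.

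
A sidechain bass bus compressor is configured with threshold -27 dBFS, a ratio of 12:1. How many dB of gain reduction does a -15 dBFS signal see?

11 dB

The signal is 12 dB above threshold.
At 12:1, output sits 12/12 = 1 dB above threshold.
GR = overshoot in − overshoot out = 12 − 1 = 11 dB.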